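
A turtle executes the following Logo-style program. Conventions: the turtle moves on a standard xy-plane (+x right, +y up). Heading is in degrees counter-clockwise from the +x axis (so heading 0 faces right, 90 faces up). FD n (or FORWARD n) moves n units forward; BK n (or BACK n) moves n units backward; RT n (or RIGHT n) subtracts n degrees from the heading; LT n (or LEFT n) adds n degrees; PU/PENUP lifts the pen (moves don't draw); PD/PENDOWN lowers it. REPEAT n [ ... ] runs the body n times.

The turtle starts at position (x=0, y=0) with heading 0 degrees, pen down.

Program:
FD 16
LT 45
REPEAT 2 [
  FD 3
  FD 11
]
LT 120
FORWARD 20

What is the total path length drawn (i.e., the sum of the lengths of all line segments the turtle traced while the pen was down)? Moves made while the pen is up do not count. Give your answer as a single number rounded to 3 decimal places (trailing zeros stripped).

Executing turtle program step by step:
Start: pos=(0,0), heading=0, pen down
FD 16: (0,0) -> (16,0) [heading=0, draw]
LT 45: heading 0 -> 45
REPEAT 2 [
  -- iteration 1/2 --
  FD 3: (16,0) -> (18.121,2.121) [heading=45, draw]
  FD 11: (18.121,2.121) -> (25.899,9.899) [heading=45, draw]
  -- iteration 2/2 --
  FD 3: (25.899,9.899) -> (28.021,12.021) [heading=45, draw]
  FD 11: (28.021,12.021) -> (35.799,19.799) [heading=45, draw]
]
LT 120: heading 45 -> 165
FD 20: (35.799,19.799) -> (16.48,24.975) [heading=165, draw]
Final: pos=(16.48,24.975), heading=165, 6 segment(s) drawn

Segment lengths:
  seg 1: (0,0) -> (16,0), length = 16
  seg 2: (16,0) -> (18.121,2.121), length = 3
  seg 3: (18.121,2.121) -> (25.899,9.899), length = 11
  seg 4: (25.899,9.899) -> (28.021,12.021), length = 3
  seg 5: (28.021,12.021) -> (35.799,19.799), length = 11
  seg 6: (35.799,19.799) -> (16.48,24.975), length = 20
Total = 64

Answer: 64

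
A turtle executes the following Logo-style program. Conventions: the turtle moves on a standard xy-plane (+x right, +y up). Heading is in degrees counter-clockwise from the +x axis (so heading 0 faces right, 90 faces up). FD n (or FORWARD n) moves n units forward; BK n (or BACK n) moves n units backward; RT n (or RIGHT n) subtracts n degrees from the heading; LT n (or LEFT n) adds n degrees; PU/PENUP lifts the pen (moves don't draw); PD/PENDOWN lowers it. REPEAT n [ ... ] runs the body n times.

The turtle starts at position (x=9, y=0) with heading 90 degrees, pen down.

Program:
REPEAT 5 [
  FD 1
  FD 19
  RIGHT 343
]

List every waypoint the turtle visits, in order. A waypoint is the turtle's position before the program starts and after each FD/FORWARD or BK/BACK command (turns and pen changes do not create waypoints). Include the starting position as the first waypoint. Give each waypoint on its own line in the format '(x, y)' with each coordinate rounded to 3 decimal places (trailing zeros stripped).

Executing turtle program step by step:
Start: pos=(9,0), heading=90, pen down
REPEAT 5 [
  -- iteration 1/5 --
  FD 1: (9,0) -> (9,1) [heading=90, draw]
  FD 19: (9,1) -> (9,20) [heading=90, draw]
  RT 343: heading 90 -> 107
  -- iteration 2/5 --
  FD 1: (9,20) -> (8.708,20.956) [heading=107, draw]
  FD 19: (8.708,20.956) -> (3.153,39.126) [heading=107, draw]
  RT 343: heading 107 -> 124
  -- iteration 3/5 --
  FD 1: (3.153,39.126) -> (2.593,39.955) [heading=124, draw]
  FD 19: (2.593,39.955) -> (-8.031,55.707) [heading=124, draw]
  RT 343: heading 124 -> 141
  -- iteration 4/5 --
  FD 1: (-8.031,55.707) -> (-8.808,56.336) [heading=141, draw]
  FD 19: (-8.808,56.336) -> (-23.574,68.293) [heading=141, draw]
  RT 343: heading 141 -> 158
  -- iteration 5/5 --
  FD 1: (-23.574,68.293) -> (-24.501,68.668) [heading=158, draw]
  FD 19: (-24.501,68.668) -> (-42.118,75.785) [heading=158, draw]
  RT 343: heading 158 -> 175
]
Final: pos=(-42.118,75.785), heading=175, 10 segment(s) drawn
Waypoints (11 total):
(9, 0)
(9, 1)
(9, 20)
(8.708, 20.956)
(3.153, 39.126)
(2.593, 39.955)
(-8.031, 55.707)
(-8.808, 56.336)
(-23.574, 68.293)
(-24.501, 68.668)
(-42.118, 75.785)

Answer: (9, 0)
(9, 1)
(9, 20)
(8.708, 20.956)
(3.153, 39.126)
(2.593, 39.955)
(-8.031, 55.707)
(-8.808, 56.336)
(-23.574, 68.293)
(-24.501, 68.668)
(-42.118, 75.785)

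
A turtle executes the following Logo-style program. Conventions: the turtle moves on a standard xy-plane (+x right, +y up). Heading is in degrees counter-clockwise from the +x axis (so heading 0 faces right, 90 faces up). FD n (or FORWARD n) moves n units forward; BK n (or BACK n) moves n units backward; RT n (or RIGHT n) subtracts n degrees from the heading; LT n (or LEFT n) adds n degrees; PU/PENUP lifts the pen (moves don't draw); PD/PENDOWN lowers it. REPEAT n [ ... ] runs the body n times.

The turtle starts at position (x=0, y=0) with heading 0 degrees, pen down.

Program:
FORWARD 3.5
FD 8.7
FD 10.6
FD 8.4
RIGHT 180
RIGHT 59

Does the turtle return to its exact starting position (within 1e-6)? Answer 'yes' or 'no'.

Executing turtle program step by step:
Start: pos=(0,0), heading=0, pen down
FD 3.5: (0,0) -> (3.5,0) [heading=0, draw]
FD 8.7: (3.5,0) -> (12.2,0) [heading=0, draw]
FD 10.6: (12.2,0) -> (22.8,0) [heading=0, draw]
FD 8.4: (22.8,0) -> (31.2,0) [heading=0, draw]
RT 180: heading 0 -> 180
RT 59: heading 180 -> 121
Final: pos=(31.2,0), heading=121, 4 segment(s) drawn

Start position: (0, 0)
Final position: (31.2, 0)
Distance = 31.2; >= 1e-6 -> NOT closed

Answer: no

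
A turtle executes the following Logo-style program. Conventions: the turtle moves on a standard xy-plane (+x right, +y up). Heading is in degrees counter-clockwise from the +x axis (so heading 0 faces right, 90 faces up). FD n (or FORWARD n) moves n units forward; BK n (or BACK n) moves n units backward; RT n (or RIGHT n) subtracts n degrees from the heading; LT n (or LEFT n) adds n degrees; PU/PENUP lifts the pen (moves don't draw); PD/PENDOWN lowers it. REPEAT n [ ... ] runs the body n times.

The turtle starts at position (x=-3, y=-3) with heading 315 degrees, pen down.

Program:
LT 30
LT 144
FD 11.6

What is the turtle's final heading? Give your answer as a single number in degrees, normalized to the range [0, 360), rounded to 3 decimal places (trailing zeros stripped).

Executing turtle program step by step:
Start: pos=(-3,-3), heading=315, pen down
LT 30: heading 315 -> 345
LT 144: heading 345 -> 129
FD 11.6: (-3,-3) -> (-10.3,6.015) [heading=129, draw]
Final: pos=(-10.3,6.015), heading=129, 1 segment(s) drawn

Answer: 129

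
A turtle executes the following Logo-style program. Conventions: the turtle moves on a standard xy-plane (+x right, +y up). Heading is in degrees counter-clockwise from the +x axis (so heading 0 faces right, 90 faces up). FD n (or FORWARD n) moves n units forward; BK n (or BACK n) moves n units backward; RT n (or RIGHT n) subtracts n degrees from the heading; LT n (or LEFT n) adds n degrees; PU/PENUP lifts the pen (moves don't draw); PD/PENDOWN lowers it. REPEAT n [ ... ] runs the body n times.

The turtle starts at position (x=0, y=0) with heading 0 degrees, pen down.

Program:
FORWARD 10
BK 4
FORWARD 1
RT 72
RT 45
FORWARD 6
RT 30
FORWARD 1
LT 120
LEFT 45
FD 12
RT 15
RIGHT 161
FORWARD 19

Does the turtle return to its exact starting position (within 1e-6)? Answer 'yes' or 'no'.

Answer: no

Derivation:
Executing turtle program step by step:
Start: pos=(0,0), heading=0, pen down
FD 10: (0,0) -> (10,0) [heading=0, draw]
BK 4: (10,0) -> (6,0) [heading=0, draw]
FD 1: (6,0) -> (7,0) [heading=0, draw]
RT 72: heading 0 -> 288
RT 45: heading 288 -> 243
FD 6: (7,0) -> (4.276,-5.346) [heading=243, draw]
RT 30: heading 243 -> 213
FD 1: (4.276,-5.346) -> (3.437,-5.891) [heading=213, draw]
LT 120: heading 213 -> 333
LT 45: heading 333 -> 18
FD 12: (3.437,-5.891) -> (14.85,-2.182) [heading=18, draw]
RT 15: heading 18 -> 3
RT 161: heading 3 -> 202
FD 19: (14.85,-2.182) -> (-2.766,-9.3) [heading=202, draw]
Final: pos=(-2.766,-9.3), heading=202, 7 segment(s) drawn

Start position: (0, 0)
Final position: (-2.766, -9.3)
Distance = 9.703; >= 1e-6 -> NOT closed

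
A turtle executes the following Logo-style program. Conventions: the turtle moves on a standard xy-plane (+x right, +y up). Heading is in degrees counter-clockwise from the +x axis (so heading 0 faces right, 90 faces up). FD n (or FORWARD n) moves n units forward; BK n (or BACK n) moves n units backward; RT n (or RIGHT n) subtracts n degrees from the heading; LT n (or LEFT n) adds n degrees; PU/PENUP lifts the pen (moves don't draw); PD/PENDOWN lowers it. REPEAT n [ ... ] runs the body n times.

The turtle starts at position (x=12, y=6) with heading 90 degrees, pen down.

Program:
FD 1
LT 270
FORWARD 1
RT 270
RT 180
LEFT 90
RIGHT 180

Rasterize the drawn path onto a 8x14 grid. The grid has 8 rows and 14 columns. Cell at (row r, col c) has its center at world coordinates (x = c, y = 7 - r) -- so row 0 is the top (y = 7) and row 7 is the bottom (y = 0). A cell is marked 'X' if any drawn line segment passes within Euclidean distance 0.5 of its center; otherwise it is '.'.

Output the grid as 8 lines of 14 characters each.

Segment 0: (12,6) -> (12,7)
Segment 1: (12,7) -> (13,7)

Answer: ............XX
............X.
..............
..............
..............
..............
..............
..............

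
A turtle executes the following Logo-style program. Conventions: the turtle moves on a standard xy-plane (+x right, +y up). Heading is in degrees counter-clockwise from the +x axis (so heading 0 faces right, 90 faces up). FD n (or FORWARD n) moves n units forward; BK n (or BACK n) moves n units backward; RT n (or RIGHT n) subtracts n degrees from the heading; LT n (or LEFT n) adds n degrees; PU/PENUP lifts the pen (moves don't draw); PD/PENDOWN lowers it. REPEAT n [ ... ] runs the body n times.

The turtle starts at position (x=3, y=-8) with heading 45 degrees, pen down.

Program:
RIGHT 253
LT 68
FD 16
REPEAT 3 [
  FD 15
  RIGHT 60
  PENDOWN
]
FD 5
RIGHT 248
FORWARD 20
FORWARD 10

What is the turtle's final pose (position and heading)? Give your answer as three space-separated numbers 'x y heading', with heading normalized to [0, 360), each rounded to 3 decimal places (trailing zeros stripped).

Answer: -60.106 9.274 152

Derivation:
Executing turtle program step by step:
Start: pos=(3,-8), heading=45, pen down
RT 253: heading 45 -> 152
LT 68: heading 152 -> 220
FD 16: (3,-8) -> (-9.257,-18.285) [heading=220, draw]
REPEAT 3 [
  -- iteration 1/3 --
  FD 15: (-9.257,-18.285) -> (-20.747,-27.926) [heading=220, draw]
  RT 60: heading 220 -> 160
  PD: pen down
  -- iteration 2/3 --
  FD 15: (-20.747,-27.926) -> (-34.843,-22.796) [heading=160, draw]
  RT 60: heading 160 -> 100
  PD: pen down
  -- iteration 3/3 --
  FD 15: (-34.843,-22.796) -> (-37.447,-8.024) [heading=100, draw]
  RT 60: heading 100 -> 40
  PD: pen down
]
FD 5: (-37.447,-8.024) -> (-33.617,-4.81) [heading=40, draw]
RT 248: heading 40 -> 152
FD 20: (-33.617,-4.81) -> (-51.276,4.579) [heading=152, draw]
FD 10: (-51.276,4.579) -> (-60.106,9.274) [heading=152, draw]
Final: pos=(-60.106,9.274), heading=152, 7 segment(s) drawn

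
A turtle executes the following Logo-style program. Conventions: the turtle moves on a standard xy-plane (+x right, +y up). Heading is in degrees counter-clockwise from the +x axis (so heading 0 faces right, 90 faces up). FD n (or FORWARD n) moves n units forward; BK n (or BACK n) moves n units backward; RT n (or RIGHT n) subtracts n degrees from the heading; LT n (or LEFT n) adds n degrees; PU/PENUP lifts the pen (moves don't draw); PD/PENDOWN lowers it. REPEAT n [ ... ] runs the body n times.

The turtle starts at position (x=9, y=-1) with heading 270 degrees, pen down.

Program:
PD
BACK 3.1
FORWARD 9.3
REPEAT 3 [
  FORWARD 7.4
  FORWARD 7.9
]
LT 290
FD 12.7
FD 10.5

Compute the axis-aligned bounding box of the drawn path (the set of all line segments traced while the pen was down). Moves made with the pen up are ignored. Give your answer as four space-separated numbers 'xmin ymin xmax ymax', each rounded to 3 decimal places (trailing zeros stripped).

Answer: -12.801 -61.035 9 2.1

Derivation:
Executing turtle program step by step:
Start: pos=(9,-1), heading=270, pen down
PD: pen down
BK 3.1: (9,-1) -> (9,2.1) [heading=270, draw]
FD 9.3: (9,2.1) -> (9,-7.2) [heading=270, draw]
REPEAT 3 [
  -- iteration 1/3 --
  FD 7.4: (9,-7.2) -> (9,-14.6) [heading=270, draw]
  FD 7.9: (9,-14.6) -> (9,-22.5) [heading=270, draw]
  -- iteration 2/3 --
  FD 7.4: (9,-22.5) -> (9,-29.9) [heading=270, draw]
  FD 7.9: (9,-29.9) -> (9,-37.8) [heading=270, draw]
  -- iteration 3/3 --
  FD 7.4: (9,-37.8) -> (9,-45.2) [heading=270, draw]
  FD 7.9: (9,-45.2) -> (9,-53.1) [heading=270, draw]
]
LT 290: heading 270 -> 200
FD 12.7: (9,-53.1) -> (-2.934,-57.444) [heading=200, draw]
FD 10.5: (-2.934,-57.444) -> (-12.801,-61.035) [heading=200, draw]
Final: pos=(-12.801,-61.035), heading=200, 10 segment(s) drawn

Segment endpoints: x in {-12.801, -2.934, 9, 9, 9, 9, 9, 9, 9, 9}, y in {-61.035, -57.444, -53.1, -45.2, -37.8, -29.9, -22.5, -14.6, -7.2, -1, 2.1}
xmin=-12.801, ymin=-61.035, xmax=9, ymax=2.1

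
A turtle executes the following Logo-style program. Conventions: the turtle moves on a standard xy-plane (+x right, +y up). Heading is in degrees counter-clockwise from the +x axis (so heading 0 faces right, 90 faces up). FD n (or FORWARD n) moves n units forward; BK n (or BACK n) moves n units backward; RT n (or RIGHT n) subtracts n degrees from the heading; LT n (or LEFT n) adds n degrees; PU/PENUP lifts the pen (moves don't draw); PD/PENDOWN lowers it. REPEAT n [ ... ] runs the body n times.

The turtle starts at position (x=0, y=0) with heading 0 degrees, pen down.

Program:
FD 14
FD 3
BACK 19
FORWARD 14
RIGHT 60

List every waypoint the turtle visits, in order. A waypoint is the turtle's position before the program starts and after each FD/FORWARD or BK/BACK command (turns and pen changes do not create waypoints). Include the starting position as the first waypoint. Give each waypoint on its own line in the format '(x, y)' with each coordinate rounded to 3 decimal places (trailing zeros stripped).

Answer: (0, 0)
(14, 0)
(17, 0)
(-2, 0)
(12, 0)

Derivation:
Executing turtle program step by step:
Start: pos=(0,0), heading=0, pen down
FD 14: (0,0) -> (14,0) [heading=0, draw]
FD 3: (14,0) -> (17,0) [heading=0, draw]
BK 19: (17,0) -> (-2,0) [heading=0, draw]
FD 14: (-2,0) -> (12,0) [heading=0, draw]
RT 60: heading 0 -> 300
Final: pos=(12,0), heading=300, 4 segment(s) drawn
Waypoints (5 total):
(0, 0)
(14, 0)
(17, 0)
(-2, 0)
(12, 0)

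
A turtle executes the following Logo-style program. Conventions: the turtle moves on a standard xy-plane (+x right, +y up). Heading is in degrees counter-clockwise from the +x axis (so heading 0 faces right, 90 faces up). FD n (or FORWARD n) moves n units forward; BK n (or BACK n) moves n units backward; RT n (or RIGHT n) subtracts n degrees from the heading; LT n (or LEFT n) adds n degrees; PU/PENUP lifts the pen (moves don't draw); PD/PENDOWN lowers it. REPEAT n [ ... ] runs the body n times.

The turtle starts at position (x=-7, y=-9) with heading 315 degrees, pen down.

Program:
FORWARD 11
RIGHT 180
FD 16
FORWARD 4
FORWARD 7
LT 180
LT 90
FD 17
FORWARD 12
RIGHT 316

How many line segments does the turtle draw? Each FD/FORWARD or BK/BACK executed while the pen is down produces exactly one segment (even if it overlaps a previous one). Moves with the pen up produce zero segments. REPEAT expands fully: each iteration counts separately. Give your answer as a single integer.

Executing turtle program step by step:
Start: pos=(-7,-9), heading=315, pen down
FD 11: (-7,-9) -> (0.778,-16.778) [heading=315, draw]
RT 180: heading 315 -> 135
FD 16: (0.778,-16.778) -> (-10.536,-5.464) [heading=135, draw]
FD 4: (-10.536,-5.464) -> (-13.364,-2.636) [heading=135, draw]
FD 7: (-13.364,-2.636) -> (-18.314,2.314) [heading=135, draw]
LT 180: heading 135 -> 315
LT 90: heading 315 -> 45
FD 17: (-18.314,2.314) -> (-6.293,14.335) [heading=45, draw]
FD 12: (-6.293,14.335) -> (2.192,22.82) [heading=45, draw]
RT 316: heading 45 -> 89
Final: pos=(2.192,22.82), heading=89, 6 segment(s) drawn
Segments drawn: 6

Answer: 6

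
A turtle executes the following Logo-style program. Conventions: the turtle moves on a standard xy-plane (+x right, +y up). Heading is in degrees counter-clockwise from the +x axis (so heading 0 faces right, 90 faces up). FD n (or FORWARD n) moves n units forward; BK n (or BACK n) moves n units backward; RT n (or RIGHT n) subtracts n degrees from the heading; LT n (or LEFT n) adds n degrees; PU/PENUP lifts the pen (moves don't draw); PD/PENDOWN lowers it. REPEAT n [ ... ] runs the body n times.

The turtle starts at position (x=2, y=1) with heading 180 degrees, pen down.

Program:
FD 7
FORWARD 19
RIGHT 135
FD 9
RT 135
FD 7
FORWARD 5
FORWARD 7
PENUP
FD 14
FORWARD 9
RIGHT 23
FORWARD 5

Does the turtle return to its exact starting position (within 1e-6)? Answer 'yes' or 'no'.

Answer: no

Derivation:
Executing turtle program step by step:
Start: pos=(2,1), heading=180, pen down
FD 7: (2,1) -> (-5,1) [heading=180, draw]
FD 19: (-5,1) -> (-24,1) [heading=180, draw]
RT 135: heading 180 -> 45
FD 9: (-24,1) -> (-17.636,7.364) [heading=45, draw]
RT 135: heading 45 -> 270
FD 7: (-17.636,7.364) -> (-17.636,0.364) [heading=270, draw]
FD 5: (-17.636,0.364) -> (-17.636,-4.636) [heading=270, draw]
FD 7: (-17.636,-4.636) -> (-17.636,-11.636) [heading=270, draw]
PU: pen up
FD 14: (-17.636,-11.636) -> (-17.636,-25.636) [heading=270, move]
FD 9: (-17.636,-25.636) -> (-17.636,-34.636) [heading=270, move]
RT 23: heading 270 -> 247
FD 5: (-17.636,-34.636) -> (-19.59,-39.239) [heading=247, move]
Final: pos=(-19.59,-39.239), heading=247, 6 segment(s) drawn

Start position: (2, 1)
Final position: (-19.59, -39.239)
Distance = 45.665; >= 1e-6 -> NOT closed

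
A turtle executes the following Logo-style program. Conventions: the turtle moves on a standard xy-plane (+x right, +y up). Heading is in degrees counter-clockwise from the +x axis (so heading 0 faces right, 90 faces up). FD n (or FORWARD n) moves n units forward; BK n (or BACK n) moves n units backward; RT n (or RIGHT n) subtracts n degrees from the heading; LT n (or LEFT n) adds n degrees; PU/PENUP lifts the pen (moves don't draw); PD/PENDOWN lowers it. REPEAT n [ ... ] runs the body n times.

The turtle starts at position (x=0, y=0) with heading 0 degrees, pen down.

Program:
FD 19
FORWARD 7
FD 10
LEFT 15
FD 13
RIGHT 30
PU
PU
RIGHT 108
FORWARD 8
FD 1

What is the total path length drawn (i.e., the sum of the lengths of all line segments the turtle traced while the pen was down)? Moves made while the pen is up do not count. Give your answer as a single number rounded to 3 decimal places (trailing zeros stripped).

Executing turtle program step by step:
Start: pos=(0,0), heading=0, pen down
FD 19: (0,0) -> (19,0) [heading=0, draw]
FD 7: (19,0) -> (26,0) [heading=0, draw]
FD 10: (26,0) -> (36,0) [heading=0, draw]
LT 15: heading 0 -> 15
FD 13: (36,0) -> (48.557,3.365) [heading=15, draw]
RT 30: heading 15 -> 345
PU: pen up
PU: pen up
RT 108: heading 345 -> 237
FD 8: (48.557,3.365) -> (44.2,-3.345) [heading=237, move]
FD 1: (44.2,-3.345) -> (43.655,-4.183) [heading=237, move]
Final: pos=(43.655,-4.183), heading=237, 4 segment(s) drawn

Segment lengths:
  seg 1: (0,0) -> (19,0), length = 19
  seg 2: (19,0) -> (26,0), length = 7
  seg 3: (26,0) -> (36,0), length = 10
  seg 4: (36,0) -> (48.557,3.365), length = 13
Total = 49

Answer: 49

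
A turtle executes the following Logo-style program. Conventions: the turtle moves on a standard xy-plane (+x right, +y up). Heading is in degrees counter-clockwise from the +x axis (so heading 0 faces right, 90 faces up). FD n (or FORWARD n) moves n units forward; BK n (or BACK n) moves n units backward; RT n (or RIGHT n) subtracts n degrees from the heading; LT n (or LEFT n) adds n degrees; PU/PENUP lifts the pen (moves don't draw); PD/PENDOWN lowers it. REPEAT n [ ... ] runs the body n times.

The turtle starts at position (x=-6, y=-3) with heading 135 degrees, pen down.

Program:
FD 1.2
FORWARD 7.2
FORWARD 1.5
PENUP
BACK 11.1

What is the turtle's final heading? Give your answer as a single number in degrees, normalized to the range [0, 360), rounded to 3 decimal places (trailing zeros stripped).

Executing turtle program step by step:
Start: pos=(-6,-3), heading=135, pen down
FD 1.2: (-6,-3) -> (-6.849,-2.151) [heading=135, draw]
FD 7.2: (-6.849,-2.151) -> (-11.94,2.94) [heading=135, draw]
FD 1.5: (-11.94,2.94) -> (-13,4) [heading=135, draw]
PU: pen up
BK 11.1: (-13,4) -> (-5.151,-3.849) [heading=135, move]
Final: pos=(-5.151,-3.849), heading=135, 3 segment(s) drawn

Answer: 135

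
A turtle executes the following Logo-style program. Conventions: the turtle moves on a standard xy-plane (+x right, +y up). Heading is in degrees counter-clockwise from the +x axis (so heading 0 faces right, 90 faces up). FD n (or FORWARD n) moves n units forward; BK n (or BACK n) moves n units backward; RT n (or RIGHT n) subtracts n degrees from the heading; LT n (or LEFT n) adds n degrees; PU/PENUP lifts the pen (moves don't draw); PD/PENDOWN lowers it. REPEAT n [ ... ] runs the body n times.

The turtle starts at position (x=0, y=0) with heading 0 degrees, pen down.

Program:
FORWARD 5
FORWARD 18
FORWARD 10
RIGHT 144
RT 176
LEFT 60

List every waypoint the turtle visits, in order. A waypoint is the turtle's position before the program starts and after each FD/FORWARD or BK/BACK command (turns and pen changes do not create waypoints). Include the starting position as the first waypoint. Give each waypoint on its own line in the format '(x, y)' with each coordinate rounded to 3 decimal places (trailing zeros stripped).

Executing turtle program step by step:
Start: pos=(0,0), heading=0, pen down
FD 5: (0,0) -> (5,0) [heading=0, draw]
FD 18: (5,0) -> (23,0) [heading=0, draw]
FD 10: (23,0) -> (33,0) [heading=0, draw]
RT 144: heading 0 -> 216
RT 176: heading 216 -> 40
LT 60: heading 40 -> 100
Final: pos=(33,0), heading=100, 3 segment(s) drawn
Waypoints (4 total):
(0, 0)
(5, 0)
(23, 0)
(33, 0)

Answer: (0, 0)
(5, 0)
(23, 0)
(33, 0)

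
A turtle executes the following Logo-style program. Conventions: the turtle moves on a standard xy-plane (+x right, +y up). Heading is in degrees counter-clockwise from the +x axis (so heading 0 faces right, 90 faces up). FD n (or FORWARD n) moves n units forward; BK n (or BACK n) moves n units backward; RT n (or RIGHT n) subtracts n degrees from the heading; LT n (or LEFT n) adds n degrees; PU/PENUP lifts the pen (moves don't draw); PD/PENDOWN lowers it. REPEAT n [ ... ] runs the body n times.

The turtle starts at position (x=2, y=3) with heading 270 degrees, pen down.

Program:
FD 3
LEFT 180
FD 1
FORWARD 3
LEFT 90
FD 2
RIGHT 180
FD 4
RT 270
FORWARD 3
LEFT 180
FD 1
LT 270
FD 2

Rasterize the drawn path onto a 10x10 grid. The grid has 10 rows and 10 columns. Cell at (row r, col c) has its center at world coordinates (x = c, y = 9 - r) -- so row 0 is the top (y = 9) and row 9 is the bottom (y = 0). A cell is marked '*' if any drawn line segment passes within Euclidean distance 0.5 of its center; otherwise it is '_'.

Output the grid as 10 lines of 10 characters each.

Answer: __________
__________
____*_____
__***_____
____*_____
*****_____
__*_______
__*_______
__*_______
__*_______

Derivation:
Segment 0: (2,3) -> (2,0)
Segment 1: (2,0) -> (2,1)
Segment 2: (2,1) -> (2,4)
Segment 3: (2,4) -> (0,4)
Segment 4: (0,4) -> (4,4)
Segment 5: (4,4) -> (4,7)
Segment 6: (4,7) -> (4,6)
Segment 7: (4,6) -> (2,6)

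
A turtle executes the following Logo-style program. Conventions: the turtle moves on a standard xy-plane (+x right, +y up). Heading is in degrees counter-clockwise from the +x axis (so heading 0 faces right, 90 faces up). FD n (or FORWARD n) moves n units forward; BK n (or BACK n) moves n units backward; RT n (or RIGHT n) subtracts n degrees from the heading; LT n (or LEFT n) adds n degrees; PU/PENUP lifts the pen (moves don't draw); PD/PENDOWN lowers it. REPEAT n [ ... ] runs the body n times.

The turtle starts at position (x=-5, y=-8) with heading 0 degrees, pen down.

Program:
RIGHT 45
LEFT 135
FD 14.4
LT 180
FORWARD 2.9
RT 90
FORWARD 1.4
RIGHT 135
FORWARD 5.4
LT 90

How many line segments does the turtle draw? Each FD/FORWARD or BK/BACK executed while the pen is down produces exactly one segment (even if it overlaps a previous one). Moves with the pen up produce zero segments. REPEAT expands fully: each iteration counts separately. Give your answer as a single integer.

Executing turtle program step by step:
Start: pos=(-5,-8), heading=0, pen down
RT 45: heading 0 -> 315
LT 135: heading 315 -> 90
FD 14.4: (-5,-8) -> (-5,6.4) [heading=90, draw]
LT 180: heading 90 -> 270
FD 2.9: (-5,6.4) -> (-5,3.5) [heading=270, draw]
RT 90: heading 270 -> 180
FD 1.4: (-5,3.5) -> (-6.4,3.5) [heading=180, draw]
RT 135: heading 180 -> 45
FD 5.4: (-6.4,3.5) -> (-2.582,7.318) [heading=45, draw]
LT 90: heading 45 -> 135
Final: pos=(-2.582,7.318), heading=135, 4 segment(s) drawn
Segments drawn: 4

Answer: 4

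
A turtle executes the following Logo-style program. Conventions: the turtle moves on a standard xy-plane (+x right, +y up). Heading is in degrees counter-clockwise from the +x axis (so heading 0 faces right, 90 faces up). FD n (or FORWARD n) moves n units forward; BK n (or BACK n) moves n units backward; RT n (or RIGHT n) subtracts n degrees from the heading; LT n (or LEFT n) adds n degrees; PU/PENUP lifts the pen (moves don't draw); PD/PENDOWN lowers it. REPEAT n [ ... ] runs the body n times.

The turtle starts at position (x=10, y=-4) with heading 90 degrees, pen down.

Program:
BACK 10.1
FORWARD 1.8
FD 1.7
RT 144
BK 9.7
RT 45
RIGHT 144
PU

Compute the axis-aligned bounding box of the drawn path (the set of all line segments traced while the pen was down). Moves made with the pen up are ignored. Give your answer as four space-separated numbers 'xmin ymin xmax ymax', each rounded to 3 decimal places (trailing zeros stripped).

Answer: 4.298 -14.1 10 -2.753

Derivation:
Executing turtle program step by step:
Start: pos=(10,-4), heading=90, pen down
BK 10.1: (10,-4) -> (10,-14.1) [heading=90, draw]
FD 1.8: (10,-14.1) -> (10,-12.3) [heading=90, draw]
FD 1.7: (10,-12.3) -> (10,-10.6) [heading=90, draw]
RT 144: heading 90 -> 306
BK 9.7: (10,-10.6) -> (4.298,-2.753) [heading=306, draw]
RT 45: heading 306 -> 261
RT 144: heading 261 -> 117
PU: pen up
Final: pos=(4.298,-2.753), heading=117, 4 segment(s) drawn

Segment endpoints: x in {4.298, 10}, y in {-14.1, -12.3, -10.6, -4, -2.753}
xmin=4.298, ymin=-14.1, xmax=10, ymax=-2.753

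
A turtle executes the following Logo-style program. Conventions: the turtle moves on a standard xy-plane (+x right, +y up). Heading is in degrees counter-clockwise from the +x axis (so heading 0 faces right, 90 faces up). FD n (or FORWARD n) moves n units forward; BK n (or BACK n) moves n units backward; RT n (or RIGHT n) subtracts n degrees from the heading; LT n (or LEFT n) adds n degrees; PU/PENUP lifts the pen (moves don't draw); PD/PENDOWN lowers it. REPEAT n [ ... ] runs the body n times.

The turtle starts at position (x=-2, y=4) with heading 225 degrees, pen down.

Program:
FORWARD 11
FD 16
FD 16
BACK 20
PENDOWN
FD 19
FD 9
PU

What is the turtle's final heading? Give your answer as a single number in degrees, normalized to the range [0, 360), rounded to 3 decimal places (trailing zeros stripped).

Answer: 225

Derivation:
Executing turtle program step by step:
Start: pos=(-2,4), heading=225, pen down
FD 11: (-2,4) -> (-9.778,-3.778) [heading=225, draw]
FD 16: (-9.778,-3.778) -> (-21.092,-15.092) [heading=225, draw]
FD 16: (-21.092,-15.092) -> (-32.406,-26.406) [heading=225, draw]
BK 20: (-32.406,-26.406) -> (-18.263,-12.263) [heading=225, draw]
PD: pen down
FD 19: (-18.263,-12.263) -> (-31.698,-25.698) [heading=225, draw]
FD 9: (-31.698,-25.698) -> (-38.062,-32.062) [heading=225, draw]
PU: pen up
Final: pos=(-38.062,-32.062), heading=225, 6 segment(s) drawn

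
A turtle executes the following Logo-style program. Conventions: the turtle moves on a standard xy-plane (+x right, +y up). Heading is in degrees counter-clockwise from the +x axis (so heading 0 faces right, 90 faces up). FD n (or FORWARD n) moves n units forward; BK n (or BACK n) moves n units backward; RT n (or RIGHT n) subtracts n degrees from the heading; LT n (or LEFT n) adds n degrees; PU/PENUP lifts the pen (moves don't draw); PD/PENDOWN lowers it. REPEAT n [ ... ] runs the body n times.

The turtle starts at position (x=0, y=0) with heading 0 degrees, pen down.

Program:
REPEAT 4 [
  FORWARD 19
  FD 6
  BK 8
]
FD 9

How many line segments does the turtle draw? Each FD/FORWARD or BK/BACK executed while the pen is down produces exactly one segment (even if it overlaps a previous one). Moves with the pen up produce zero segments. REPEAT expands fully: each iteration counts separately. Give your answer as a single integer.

Answer: 13

Derivation:
Executing turtle program step by step:
Start: pos=(0,0), heading=0, pen down
REPEAT 4 [
  -- iteration 1/4 --
  FD 19: (0,0) -> (19,0) [heading=0, draw]
  FD 6: (19,0) -> (25,0) [heading=0, draw]
  BK 8: (25,0) -> (17,0) [heading=0, draw]
  -- iteration 2/4 --
  FD 19: (17,0) -> (36,0) [heading=0, draw]
  FD 6: (36,0) -> (42,0) [heading=0, draw]
  BK 8: (42,0) -> (34,0) [heading=0, draw]
  -- iteration 3/4 --
  FD 19: (34,0) -> (53,0) [heading=0, draw]
  FD 6: (53,0) -> (59,0) [heading=0, draw]
  BK 8: (59,0) -> (51,0) [heading=0, draw]
  -- iteration 4/4 --
  FD 19: (51,0) -> (70,0) [heading=0, draw]
  FD 6: (70,0) -> (76,0) [heading=0, draw]
  BK 8: (76,0) -> (68,0) [heading=0, draw]
]
FD 9: (68,0) -> (77,0) [heading=0, draw]
Final: pos=(77,0), heading=0, 13 segment(s) drawn
Segments drawn: 13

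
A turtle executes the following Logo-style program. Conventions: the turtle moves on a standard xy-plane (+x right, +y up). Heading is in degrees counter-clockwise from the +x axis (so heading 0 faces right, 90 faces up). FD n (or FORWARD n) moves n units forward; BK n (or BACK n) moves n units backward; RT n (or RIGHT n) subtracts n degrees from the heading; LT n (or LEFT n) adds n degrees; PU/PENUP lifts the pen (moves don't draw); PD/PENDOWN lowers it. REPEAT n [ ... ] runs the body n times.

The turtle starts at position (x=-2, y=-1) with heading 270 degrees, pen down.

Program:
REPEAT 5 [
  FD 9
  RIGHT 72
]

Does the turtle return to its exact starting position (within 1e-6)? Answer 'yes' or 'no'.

Answer: yes

Derivation:
Executing turtle program step by step:
Start: pos=(-2,-1), heading=270, pen down
REPEAT 5 [
  -- iteration 1/5 --
  FD 9: (-2,-1) -> (-2,-10) [heading=270, draw]
  RT 72: heading 270 -> 198
  -- iteration 2/5 --
  FD 9: (-2,-10) -> (-10.56,-12.781) [heading=198, draw]
  RT 72: heading 198 -> 126
  -- iteration 3/5 --
  FD 9: (-10.56,-12.781) -> (-15.85,-5.5) [heading=126, draw]
  RT 72: heading 126 -> 54
  -- iteration 4/5 --
  FD 9: (-15.85,-5.5) -> (-10.56,1.781) [heading=54, draw]
  RT 72: heading 54 -> 342
  -- iteration 5/5 --
  FD 9: (-10.56,1.781) -> (-2,-1) [heading=342, draw]
  RT 72: heading 342 -> 270
]
Final: pos=(-2,-1), heading=270, 5 segment(s) drawn

Start position: (-2, -1)
Final position: (-2, -1)
Distance = 0; < 1e-6 -> CLOSED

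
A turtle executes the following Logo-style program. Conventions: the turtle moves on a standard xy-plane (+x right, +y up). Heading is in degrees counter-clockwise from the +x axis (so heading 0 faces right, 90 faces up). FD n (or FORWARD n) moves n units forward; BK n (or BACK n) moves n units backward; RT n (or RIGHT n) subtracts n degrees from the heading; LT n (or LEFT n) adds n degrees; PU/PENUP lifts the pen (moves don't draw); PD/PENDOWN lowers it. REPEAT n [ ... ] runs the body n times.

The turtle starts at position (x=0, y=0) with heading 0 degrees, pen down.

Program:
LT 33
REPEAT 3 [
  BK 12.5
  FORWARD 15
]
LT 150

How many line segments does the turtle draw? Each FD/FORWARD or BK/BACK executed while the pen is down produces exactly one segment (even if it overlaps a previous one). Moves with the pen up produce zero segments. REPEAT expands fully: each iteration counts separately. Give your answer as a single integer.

Executing turtle program step by step:
Start: pos=(0,0), heading=0, pen down
LT 33: heading 0 -> 33
REPEAT 3 [
  -- iteration 1/3 --
  BK 12.5: (0,0) -> (-10.483,-6.808) [heading=33, draw]
  FD 15: (-10.483,-6.808) -> (2.097,1.362) [heading=33, draw]
  -- iteration 2/3 --
  BK 12.5: (2.097,1.362) -> (-8.387,-5.446) [heading=33, draw]
  FD 15: (-8.387,-5.446) -> (4.193,2.723) [heading=33, draw]
  -- iteration 3/3 --
  BK 12.5: (4.193,2.723) -> (-6.29,-4.085) [heading=33, draw]
  FD 15: (-6.29,-4.085) -> (6.29,4.085) [heading=33, draw]
]
LT 150: heading 33 -> 183
Final: pos=(6.29,4.085), heading=183, 6 segment(s) drawn
Segments drawn: 6

Answer: 6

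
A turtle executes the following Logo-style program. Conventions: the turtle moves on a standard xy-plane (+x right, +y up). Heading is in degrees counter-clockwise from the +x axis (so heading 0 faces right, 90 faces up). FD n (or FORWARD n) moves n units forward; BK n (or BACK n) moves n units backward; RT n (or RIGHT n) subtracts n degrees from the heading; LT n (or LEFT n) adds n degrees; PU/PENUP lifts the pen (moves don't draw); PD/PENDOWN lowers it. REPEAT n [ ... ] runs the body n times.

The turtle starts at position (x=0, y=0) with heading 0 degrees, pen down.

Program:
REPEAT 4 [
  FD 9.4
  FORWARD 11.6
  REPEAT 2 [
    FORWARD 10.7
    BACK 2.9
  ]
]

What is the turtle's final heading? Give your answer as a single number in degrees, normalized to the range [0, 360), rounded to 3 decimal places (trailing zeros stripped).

Executing turtle program step by step:
Start: pos=(0,0), heading=0, pen down
REPEAT 4 [
  -- iteration 1/4 --
  FD 9.4: (0,0) -> (9.4,0) [heading=0, draw]
  FD 11.6: (9.4,0) -> (21,0) [heading=0, draw]
  REPEAT 2 [
    -- iteration 1/2 --
    FD 10.7: (21,0) -> (31.7,0) [heading=0, draw]
    BK 2.9: (31.7,0) -> (28.8,0) [heading=0, draw]
    -- iteration 2/2 --
    FD 10.7: (28.8,0) -> (39.5,0) [heading=0, draw]
    BK 2.9: (39.5,0) -> (36.6,0) [heading=0, draw]
  ]
  -- iteration 2/4 --
  FD 9.4: (36.6,0) -> (46,0) [heading=0, draw]
  FD 11.6: (46,0) -> (57.6,0) [heading=0, draw]
  REPEAT 2 [
    -- iteration 1/2 --
    FD 10.7: (57.6,0) -> (68.3,0) [heading=0, draw]
    BK 2.9: (68.3,0) -> (65.4,0) [heading=0, draw]
    -- iteration 2/2 --
    FD 10.7: (65.4,0) -> (76.1,0) [heading=0, draw]
    BK 2.9: (76.1,0) -> (73.2,0) [heading=0, draw]
  ]
  -- iteration 3/4 --
  FD 9.4: (73.2,0) -> (82.6,0) [heading=0, draw]
  FD 11.6: (82.6,0) -> (94.2,0) [heading=0, draw]
  REPEAT 2 [
    -- iteration 1/2 --
    FD 10.7: (94.2,0) -> (104.9,0) [heading=0, draw]
    BK 2.9: (104.9,0) -> (102,0) [heading=0, draw]
    -- iteration 2/2 --
    FD 10.7: (102,0) -> (112.7,0) [heading=0, draw]
    BK 2.9: (112.7,0) -> (109.8,0) [heading=0, draw]
  ]
  -- iteration 4/4 --
  FD 9.4: (109.8,0) -> (119.2,0) [heading=0, draw]
  FD 11.6: (119.2,0) -> (130.8,0) [heading=0, draw]
  REPEAT 2 [
    -- iteration 1/2 --
    FD 10.7: (130.8,0) -> (141.5,0) [heading=0, draw]
    BK 2.9: (141.5,0) -> (138.6,0) [heading=0, draw]
    -- iteration 2/2 --
    FD 10.7: (138.6,0) -> (149.3,0) [heading=0, draw]
    BK 2.9: (149.3,0) -> (146.4,0) [heading=0, draw]
  ]
]
Final: pos=(146.4,0), heading=0, 24 segment(s) drawn

Answer: 0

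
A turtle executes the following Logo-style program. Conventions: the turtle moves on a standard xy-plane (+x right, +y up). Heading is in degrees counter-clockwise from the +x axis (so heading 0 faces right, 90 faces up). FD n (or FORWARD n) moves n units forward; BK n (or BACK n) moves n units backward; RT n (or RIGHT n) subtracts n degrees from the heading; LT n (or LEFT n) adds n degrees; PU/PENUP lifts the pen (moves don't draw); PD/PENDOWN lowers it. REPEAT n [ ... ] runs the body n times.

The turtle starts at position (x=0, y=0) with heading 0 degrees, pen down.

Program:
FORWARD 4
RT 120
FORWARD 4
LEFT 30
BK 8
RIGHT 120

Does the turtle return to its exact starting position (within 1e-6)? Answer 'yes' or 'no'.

Answer: no

Derivation:
Executing turtle program step by step:
Start: pos=(0,0), heading=0, pen down
FD 4: (0,0) -> (4,0) [heading=0, draw]
RT 120: heading 0 -> 240
FD 4: (4,0) -> (2,-3.464) [heading=240, draw]
LT 30: heading 240 -> 270
BK 8: (2,-3.464) -> (2,4.536) [heading=270, draw]
RT 120: heading 270 -> 150
Final: pos=(2,4.536), heading=150, 3 segment(s) drawn

Start position: (0, 0)
Final position: (2, 4.536)
Distance = 4.957; >= 1e-6 -> NOT closed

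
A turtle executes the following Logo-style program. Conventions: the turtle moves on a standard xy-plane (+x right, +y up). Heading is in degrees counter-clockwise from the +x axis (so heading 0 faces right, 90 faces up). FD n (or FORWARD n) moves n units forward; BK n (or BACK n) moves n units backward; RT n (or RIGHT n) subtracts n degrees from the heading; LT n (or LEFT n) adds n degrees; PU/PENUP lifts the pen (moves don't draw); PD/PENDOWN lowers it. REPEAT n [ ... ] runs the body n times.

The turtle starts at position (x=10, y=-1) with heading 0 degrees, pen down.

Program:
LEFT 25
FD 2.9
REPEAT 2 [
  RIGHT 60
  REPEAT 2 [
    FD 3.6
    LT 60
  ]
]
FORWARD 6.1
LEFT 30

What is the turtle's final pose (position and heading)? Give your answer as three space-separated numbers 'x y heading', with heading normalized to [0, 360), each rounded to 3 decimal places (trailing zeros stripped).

Executing turtle program step by step:
Start: pos=(10,-1), heading=0, pen down
LT 25: heading 0 -> 25
FD 2.9: (10,-1) -> (12.628,0.226) [heading=25, draw]
REPEAT 2 [
  -- iteration 1/2 --
  RT 60: heading 25 -> 325
  REPEAT 2 [
    -- iteration 1/2 --
    FD 3.6: (12.628,0.226) -> (15.577,-1.839) [heading=325, draw]
    LT 60: heading 325 -> 25
    -- iteration 2/2 --
    FD 3.6: (15.577,-1.839) -> (18.84,-0.318) [heading=25, draw]
    LT 60: heading 25 -> 85
  ]
  -- iteration 2/2 --
  RT 60: heading 85 -> 25
  REPEAT 2 [
    -- iteration 1/2 --
    FD 3.6: (18.84,-0.318) -> (22.103,1.204) [heading=25, draw]
    LT 60: heading 25 -> 85
    -- iteration 2/2 --
    FD 3.6: (22.103,1.204) -> (22.416,4.79) [heading=85, draw]
    LT 60: heading 85 -> 145
  ]
]
FD 6.1: (22.416,4.79) -> (17.42,8.289) [heading=145, draw]
LT 30: heading 145 -> 175
Final: pos=(17.42,8.289), heading=175, 6 segment(s) drawn

Answer: 17.42 8.289 175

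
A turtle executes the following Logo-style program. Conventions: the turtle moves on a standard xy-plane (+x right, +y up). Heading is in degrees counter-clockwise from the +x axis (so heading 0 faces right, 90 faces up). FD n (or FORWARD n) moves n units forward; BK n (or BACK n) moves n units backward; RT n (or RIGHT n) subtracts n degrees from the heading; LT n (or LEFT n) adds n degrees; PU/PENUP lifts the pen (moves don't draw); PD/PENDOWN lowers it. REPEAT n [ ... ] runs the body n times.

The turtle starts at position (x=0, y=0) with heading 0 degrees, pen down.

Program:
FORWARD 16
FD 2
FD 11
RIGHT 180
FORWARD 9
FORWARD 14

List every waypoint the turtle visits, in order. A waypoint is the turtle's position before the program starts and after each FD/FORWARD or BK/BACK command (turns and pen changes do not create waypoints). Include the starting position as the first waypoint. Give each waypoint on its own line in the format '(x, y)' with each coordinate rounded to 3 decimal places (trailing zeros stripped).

Answer: (0, 0)
(16, 0)
(18, 0)
(29, 0)
(20, 0)
(6, 0)

Derivation:
Executing turtle program step by step:
Start: pos=(0,0), heading=0, pen down
FD 16: (0,0) -> (16,0) [heading=0, draw]
FD 2: (16,0) -> (18,0) [heading=0, draw]
FD 11: (18,0) -> (29,0) [heading=0, draw]
RT 180: heading 0 -> 180
FD 9: (29,0) -> (20,0) [heading=180, draw]
FD 14: (20,0) -> (6,0) [heading=180, draw]
Final: pos=(6,0), heading=180, 5 segment(s) drawn
Waypoints (6 total):
(0, 0)
(16, 0)
(18, 0)
(29, 0)
(20, 0)
(6, 0)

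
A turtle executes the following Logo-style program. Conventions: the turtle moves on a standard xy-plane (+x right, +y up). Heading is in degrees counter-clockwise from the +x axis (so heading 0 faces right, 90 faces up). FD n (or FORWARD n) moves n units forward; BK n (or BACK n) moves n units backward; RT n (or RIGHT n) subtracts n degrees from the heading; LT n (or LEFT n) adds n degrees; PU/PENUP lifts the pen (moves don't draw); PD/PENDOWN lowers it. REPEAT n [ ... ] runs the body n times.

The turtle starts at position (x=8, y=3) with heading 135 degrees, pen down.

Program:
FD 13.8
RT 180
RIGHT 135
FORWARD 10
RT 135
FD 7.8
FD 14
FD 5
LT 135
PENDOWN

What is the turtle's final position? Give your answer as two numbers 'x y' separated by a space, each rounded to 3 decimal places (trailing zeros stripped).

Answer: 7.192 31.709

Derivation:
Executing turtle program step by step:
Start: pos=(8,3), heading=135, pen down
FD 13.8: (8,3) -> (-1.758,12.758) [heading=135, draw]
RT 180: heading 135 -> 315
RT 135: heading 315 -> 180
FD 10: (-1.758,12.758) -> (-11.758,12.758) [heading=180, draw]
RT 135: heading 180 -> 45
FD 7.8: (-11.758,12.758) -> (-6.243,18.274) [heading=45, draw]
FD 14: (-6.243,18.274) -> (3.657,28.173) [heading=45, draw]
FD 5: (3.657,28.173) -> (7.192,31.709) [heading=45, draw]
LT 135: heading 45 -> 180
PD: pen down
Final: pos=(7.192,31.709), heading=180, 5 segment(s) drawn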